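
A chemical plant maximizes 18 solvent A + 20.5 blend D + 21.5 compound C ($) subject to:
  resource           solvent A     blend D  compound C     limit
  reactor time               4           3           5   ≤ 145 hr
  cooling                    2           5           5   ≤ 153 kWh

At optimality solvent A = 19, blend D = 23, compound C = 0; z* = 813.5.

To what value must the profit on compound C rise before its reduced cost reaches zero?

Both reactor time and cooling are binding at x*.
The binding rows give the dual system: 4·y_reactor time + 2·y_cooling = 18 and 3·y_reactor time + 5·y_cooling = 20.5.
This yields shadow prices y_reactor time = 3.5, y_cooling = 2.
compound C enters the basis when its profit ≥ yᵀa₃ = 3.5·5 + 2·5 = 27.5.

27.5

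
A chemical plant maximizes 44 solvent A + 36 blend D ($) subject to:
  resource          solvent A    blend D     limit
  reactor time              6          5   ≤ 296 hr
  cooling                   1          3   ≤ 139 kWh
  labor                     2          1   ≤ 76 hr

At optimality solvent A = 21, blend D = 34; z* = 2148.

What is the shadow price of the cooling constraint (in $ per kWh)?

At the optimum: reactor time uses 296 of 296 (binding); cooling uses 123 of 139 (slack = 16); labor uses 76 of 76 (binding).
Slack constraints have shadow price 0 (complementary slackness).
The binding rows give the dual system: 6·y_reactor time + 2·y_labor = 44 and 5·y_reactor time + 1·y_labor = 36.
→ y_reactor time = 7 and y_labor = 1.
Shadow price of cooling = 0.

0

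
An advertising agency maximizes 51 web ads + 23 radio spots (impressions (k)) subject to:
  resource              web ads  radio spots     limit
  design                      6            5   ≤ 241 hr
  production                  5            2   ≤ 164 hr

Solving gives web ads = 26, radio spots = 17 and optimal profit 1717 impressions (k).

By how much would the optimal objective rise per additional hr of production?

Both design and production are binding at x*.
Dual feasibility on the basic columns requires 6·y_design + 5·y_production = 51, 5·y_design + 2·y_production = 23.
Solving: y_design = 1, y_production = 9.
Shadow price of production = 9.

9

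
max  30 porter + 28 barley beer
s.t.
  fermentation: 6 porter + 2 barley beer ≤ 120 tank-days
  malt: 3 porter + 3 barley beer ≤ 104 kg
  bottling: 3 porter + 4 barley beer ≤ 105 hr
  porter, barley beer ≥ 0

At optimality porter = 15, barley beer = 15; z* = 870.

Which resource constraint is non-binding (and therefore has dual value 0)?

fermentation: 120/120 (binding)
malt: 90/104 (slack 14)
bottling: 105/105 (binding)
By complementary slackness, a constraint with positive slack has shadow price 0 → malt.

malt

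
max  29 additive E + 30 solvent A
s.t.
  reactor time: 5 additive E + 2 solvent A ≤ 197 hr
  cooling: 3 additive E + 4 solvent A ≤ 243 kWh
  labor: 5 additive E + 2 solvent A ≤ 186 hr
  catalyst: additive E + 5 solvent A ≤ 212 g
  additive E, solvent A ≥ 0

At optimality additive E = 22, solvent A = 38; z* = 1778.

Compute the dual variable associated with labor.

At the optimum: reactor time uses 186 of 197 (slack = 11); cooling uses 218 of 243 (slack = 25); labor uses 186 of 186 (binding); catalyst uses 212 of 212 (binding).
Slack constraints have shadow price 0 (complementary slackness).
The binding rows give the dual system: 5·y_labor + 1·y_catalyst = 29 and 2·y_labor + 5·y_catalyst = 30.
→ y_labor = 5 and y_catalyst = 4.
Shadow price of labor = 5.

5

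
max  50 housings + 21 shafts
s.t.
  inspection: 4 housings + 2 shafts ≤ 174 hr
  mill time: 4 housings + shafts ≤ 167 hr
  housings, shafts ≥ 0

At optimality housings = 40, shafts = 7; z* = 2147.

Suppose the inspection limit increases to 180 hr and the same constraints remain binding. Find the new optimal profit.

2198

At the optimum: inspection uses 174 of 174 (binding); mill time uses 167 of 167 (binding).
The binding rows give the dual system: 4·y_inspection + 4·y_mill time = 50 and 2·y_inspection + 1·y_mill time = 21.
This yields shadow prices y_inspection = 8.5, y_mill time = 4.
Δz = y_inspection·Δb = 8.5 × (6) = 51, so new z* = 2147 + 51 = 2198.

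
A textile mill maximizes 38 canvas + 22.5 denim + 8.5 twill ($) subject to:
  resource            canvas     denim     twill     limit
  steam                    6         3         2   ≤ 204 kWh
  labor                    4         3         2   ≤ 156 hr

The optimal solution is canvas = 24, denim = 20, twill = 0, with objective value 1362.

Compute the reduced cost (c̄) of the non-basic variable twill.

Check each constraint at x*: steam 204/204 (tight); labor 156/156 (tight).
The binding rows give the dual system: 6·y_steam + 4·y_labor = 38 and 3·y_steam + 3·y_labor = 22.5.
Solving: y_steam = 4, y_labor = 3.5.
Reduced cost of twill: c₃ − yᵀa₃ = 8.5 − (4·2 + 3.5·2) = 8.5 − 15 = -6.5.

-6.5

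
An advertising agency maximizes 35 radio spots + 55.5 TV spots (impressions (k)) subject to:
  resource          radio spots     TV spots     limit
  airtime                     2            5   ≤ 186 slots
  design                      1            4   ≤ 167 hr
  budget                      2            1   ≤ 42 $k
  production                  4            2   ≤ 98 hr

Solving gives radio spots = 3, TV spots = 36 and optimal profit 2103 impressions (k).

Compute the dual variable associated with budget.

Check each constraint at x*: airtime 186/186 (tight); design 147/167 (slack 20); budget 42/42 (tight); production 84/98 (slack 14).
By complementary slackness, y = 0 for the non-binding constraints.
The binding rows give the dual system: 2·y_airtime + 2·y_budget = 35 and 5·y_airtime + 1·y_budget = 55.5.
This yields shadow prices y_airtime = 9.5, y_budget = 8.
Shadow price of budget = 8.

8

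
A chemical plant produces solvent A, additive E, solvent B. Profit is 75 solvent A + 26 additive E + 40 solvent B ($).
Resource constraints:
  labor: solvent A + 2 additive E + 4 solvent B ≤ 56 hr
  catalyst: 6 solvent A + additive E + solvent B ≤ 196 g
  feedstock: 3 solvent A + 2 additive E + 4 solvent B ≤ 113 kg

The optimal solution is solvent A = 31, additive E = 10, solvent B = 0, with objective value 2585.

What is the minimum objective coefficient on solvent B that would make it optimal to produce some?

Check each constraint at x*: labor 51/56 (slack 5); catalyst 196/196 (tight); feedstock 113/113 (tight).
Slack constraints have shadow price 0 (complementary slackness).
The binding rows give the dual system: 6·y_catalyst + 3·y_feedstock = 75 and 1·y_catalyst + 2·y_feedstock = 26.
→ y_catalyst = 8 and y_feedstock = 9.
solvent B enters the basis when its profit ≥ yᵀa₃ = 8·1 + 9·4 = 44.

44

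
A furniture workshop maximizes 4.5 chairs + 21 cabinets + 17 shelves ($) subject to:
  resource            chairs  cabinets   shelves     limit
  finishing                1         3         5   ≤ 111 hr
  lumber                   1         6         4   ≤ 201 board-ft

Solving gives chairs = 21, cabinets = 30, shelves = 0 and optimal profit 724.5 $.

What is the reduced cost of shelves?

-3

Both finishing and lumber are binding at x*.
Dual feasibility on the basic columns requires 1·y_finishing + 1·y_lumber = 4.5, 3·y_finishing + 6·y_lumber = 21.
This yields shadow prices y_finishing = 2, y_lumber = 2.5.
Reduced cost of shelves: c₃ − yᵀa₃ = 17 − (2·5 + 2.5·4) = 17 − 20 = -3.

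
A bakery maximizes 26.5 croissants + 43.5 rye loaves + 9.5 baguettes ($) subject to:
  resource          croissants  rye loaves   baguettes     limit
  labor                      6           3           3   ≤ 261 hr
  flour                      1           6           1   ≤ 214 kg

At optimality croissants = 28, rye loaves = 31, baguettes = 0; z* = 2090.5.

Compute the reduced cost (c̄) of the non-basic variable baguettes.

Check each constraint at x*: labor 261/261 (tight); flour 214/214 (tight).
From A_Bᵀ y = c: 6·y_labor + 1·y_flour = 26.5; 3·y_labor + 6·y_flour = 43.5.
Solving: y_labor = 3.5, y_flour = 5.5.
Reduced cost of baguettes: c₃ − yᵀa₃ = 9.5 − (3.5·3 + 5.5·1) = 9.5 − 16 = -6.5.

-6.5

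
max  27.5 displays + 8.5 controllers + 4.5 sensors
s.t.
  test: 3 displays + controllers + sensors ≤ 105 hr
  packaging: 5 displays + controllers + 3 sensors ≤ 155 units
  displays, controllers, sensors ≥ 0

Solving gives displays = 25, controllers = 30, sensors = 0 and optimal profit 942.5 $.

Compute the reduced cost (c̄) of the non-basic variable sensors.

Check each constraint at x*: test 105/105 (tight); packaging 155/155 (tight).
The binding rows give the dual system: 3·y_test + 5·y_packaging = 27.5 and 1·y_test + 1·y_packaging = 8.5.
This yields shadow prices y_test = 7.5, y_packaging = 1.
Reduced cost of sensors: c₃ − yᵀa₃ = 4.5 − (7.5·1 + 1·3) = 4.5 − 10.5 = -6.

-6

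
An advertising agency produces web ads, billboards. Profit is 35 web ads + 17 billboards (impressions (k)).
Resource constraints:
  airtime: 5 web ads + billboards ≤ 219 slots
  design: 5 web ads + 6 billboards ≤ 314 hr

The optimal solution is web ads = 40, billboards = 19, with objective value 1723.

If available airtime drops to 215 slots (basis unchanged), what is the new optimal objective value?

1703

Check each constraint at x*: airtime 219/219 (tight); design 314/314 (tight).
Dual feasibility on the basic columns requires 5·y_airtime + 5·y_design = 35, 1·y_airtime + 6·y_design = 17.
This yields shadow prices y_airtime = 5, y_design = 2.
Δz = y_airtime·Δb = 5 × (-4) = -20, so new z* = 1723 − 20 = 1703.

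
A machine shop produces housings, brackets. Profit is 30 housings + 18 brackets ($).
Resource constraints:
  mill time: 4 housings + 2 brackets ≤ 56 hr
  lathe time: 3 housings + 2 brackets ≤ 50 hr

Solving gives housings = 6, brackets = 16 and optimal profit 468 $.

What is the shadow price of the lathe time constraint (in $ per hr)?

At the optimum: mill time uses 56 of 56 (binding); lathe time uses 50 of 50 (binding).
The binding rows give the dual system: 4·y_mill time + 3·y_lathe time = 30 and 2·y_mill time + 2·y_lathe time = 18.
Solving: y_mill time = 3, y_lathe time = 6.
Shadow price of lathe time = 6.

6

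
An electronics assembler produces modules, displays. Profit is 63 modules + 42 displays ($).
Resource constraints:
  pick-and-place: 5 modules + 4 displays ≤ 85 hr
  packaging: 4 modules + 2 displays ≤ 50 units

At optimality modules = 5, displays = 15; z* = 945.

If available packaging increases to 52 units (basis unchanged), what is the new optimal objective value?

Both pick-and-place and packaging are binding at x*.
From A_Bᵀ y = c: 5·y_pick-and-place + 4·y_packaging = 63; 4·y_pick-and-place + 2·y_packaging = 42.
This yields shadow prices y_pick-and-place = 7, y_packaging = 7.
Δz = y_packaging·Δb = 7 × (2) = 14, so new z* = 945 + 14 = 959.

959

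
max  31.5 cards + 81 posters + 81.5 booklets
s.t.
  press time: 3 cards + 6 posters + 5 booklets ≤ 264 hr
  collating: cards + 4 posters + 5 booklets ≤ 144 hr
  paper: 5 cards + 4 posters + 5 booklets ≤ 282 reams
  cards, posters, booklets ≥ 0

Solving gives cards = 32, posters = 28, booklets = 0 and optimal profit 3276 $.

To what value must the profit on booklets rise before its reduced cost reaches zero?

82.5

At the optimum: press time uses 264 of 264 (binding); collating uses 144 of 144 (binding); paper uses 272 of 282 (slack = 10).
Slack constraints have shadow price 0 (complementary slackness).
Dual feasibility on the basic columns requires 3·y_press time + 1·y_collating = 31.5, 6·y_press time + 4·y_collating = 81.
This yields shadow prices y_press time = 7.5, y_collating = 9.
booklets enters the basis when its profit ≥ yᵀa₃ = 7.5·5 + 9·5 = 82.5.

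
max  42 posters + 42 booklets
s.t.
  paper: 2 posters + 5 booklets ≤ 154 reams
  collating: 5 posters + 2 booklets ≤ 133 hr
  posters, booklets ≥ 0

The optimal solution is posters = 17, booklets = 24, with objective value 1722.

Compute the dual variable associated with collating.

6

At the optimum: paper uses 154 of 154 (binding); collating uses 133 of 133 (binding).
Dual feasibility on the basic columns requires 2·y_paper + 5·y_collating = 42, 5·y_paper + 2·y_collating = 42.
Solving: y_paper = 6, y_collating = 6.
Shadow price of collating = 6.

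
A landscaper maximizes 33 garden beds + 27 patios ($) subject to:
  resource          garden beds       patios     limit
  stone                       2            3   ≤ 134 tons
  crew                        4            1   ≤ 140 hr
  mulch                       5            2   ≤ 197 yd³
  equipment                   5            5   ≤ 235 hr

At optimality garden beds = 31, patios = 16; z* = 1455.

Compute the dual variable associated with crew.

2

At the optimum: stone uses 110 of 134 (slack = 24); crew uses 140 of 140 (binding); mulch uses 187 of 197 (slack = 10); equipment uses 235 of 235 (binding).
Slack constraints have shadow price 0 (complementary slackness).
From A_Bᵀ y = c: 4·y_crew + 5·y_equipment = 33; 1·y_crew + 5·y_equipment = 27.
→ y_crew = 2 and y_equipment = 5.
Shadow price of crew = 2.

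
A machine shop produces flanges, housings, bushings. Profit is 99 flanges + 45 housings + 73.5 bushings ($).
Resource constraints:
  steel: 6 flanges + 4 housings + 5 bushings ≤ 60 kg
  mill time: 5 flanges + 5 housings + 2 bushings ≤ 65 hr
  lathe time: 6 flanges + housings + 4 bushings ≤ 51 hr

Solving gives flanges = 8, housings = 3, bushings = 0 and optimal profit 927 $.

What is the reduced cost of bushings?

-2

Check each constraint at x*: steel 60/60 (tight); mill time 55/65 (slack 10); lathe time 51/51 (tight).
Since mill time is not tight, its dual is 0.
The binding rows give the dual system: 6·y_steel + 6·y_lathe time = 99 and 4·y_steel + 1·y_lathe time = 45.
Solving: y_steel = 9.5, y_lathe time = 7.
Reduced cost of bushings: c₃ − yᵀa₃ = 73.5 − (9.5·5 + 7·4) = 73.5 − 75.5 = -2.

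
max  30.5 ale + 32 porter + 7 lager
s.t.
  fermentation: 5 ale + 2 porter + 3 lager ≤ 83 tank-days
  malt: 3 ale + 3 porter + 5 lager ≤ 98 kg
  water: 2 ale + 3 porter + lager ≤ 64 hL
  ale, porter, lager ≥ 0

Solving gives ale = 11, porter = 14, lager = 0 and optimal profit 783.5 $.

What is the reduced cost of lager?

-9.5

Binding: fermentation and water. Non-binding: malt (23 unused).
Slack constraints have shadow price 0 (complementary slackness).
From A_Bᵀ y = c: 5·y_fermentation + 2·y_water = 30.5; 2·y_fermentation + 3·y_water = 32.
→ y_fermentation = 2.5 and y_water = 9.
Reduced cost of lager: c₃ − yᵀa₃ = 7 − (2.5·3 + 9·1) = 7 − 16.5 = -9.5.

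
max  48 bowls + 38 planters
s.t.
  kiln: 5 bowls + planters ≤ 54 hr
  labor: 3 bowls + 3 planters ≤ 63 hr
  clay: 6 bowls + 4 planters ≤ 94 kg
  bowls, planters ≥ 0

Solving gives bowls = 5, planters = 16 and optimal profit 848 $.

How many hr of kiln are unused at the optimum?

kiln used = 5·5 + 1·16 = 41; slack = 54 − 41 = 13.

13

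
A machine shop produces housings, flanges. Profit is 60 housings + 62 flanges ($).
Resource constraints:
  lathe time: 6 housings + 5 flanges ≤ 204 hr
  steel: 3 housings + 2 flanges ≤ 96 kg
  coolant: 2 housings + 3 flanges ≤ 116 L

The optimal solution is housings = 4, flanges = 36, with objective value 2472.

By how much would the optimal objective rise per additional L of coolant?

Binding: lathe time and coolant. Non-binding: steel (12 unused).
By complementary slackness, y = 0 for the non-binding constraint.
From A_Bᵀ y = c: 6·y_lathe time + 2·y_coolant = 60; 5·y_lathe time + 3·y_coolant = 62.
Solving: y_lathe time = 7, y_coolant = 9.
Shadow price of coolant = 9.

9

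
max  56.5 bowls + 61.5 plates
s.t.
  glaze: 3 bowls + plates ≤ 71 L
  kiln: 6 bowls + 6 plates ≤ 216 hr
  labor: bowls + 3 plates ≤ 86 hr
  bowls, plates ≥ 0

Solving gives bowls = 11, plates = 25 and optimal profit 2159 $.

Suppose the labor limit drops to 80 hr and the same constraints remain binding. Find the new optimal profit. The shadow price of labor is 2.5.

2144

Δb = -6, so new z* = 2159 + (2.5)·(-6) = 2159 − 15 = 2144.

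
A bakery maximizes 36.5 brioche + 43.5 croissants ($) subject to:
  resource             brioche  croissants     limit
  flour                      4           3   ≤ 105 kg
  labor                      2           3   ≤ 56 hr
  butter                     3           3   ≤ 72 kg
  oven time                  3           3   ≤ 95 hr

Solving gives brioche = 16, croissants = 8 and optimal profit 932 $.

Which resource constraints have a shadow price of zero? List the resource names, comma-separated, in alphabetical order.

flour, oven time

flour: 88/105 (slack 17)
labor: 56/56 (binding)
butter: 72/72 (binding)
oven time: 72/95 (slack 23)
By complementary slackness, a constraint with positive slack has shadow price 0 → flour, oven time.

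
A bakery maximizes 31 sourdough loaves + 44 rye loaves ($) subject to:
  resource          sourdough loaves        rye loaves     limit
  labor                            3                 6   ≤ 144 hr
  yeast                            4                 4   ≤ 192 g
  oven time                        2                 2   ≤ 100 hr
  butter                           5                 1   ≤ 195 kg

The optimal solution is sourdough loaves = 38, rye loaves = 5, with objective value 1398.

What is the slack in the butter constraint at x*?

0

butter used = 5·38 + 1·5 = 195; slack = 195 − 195 = 0.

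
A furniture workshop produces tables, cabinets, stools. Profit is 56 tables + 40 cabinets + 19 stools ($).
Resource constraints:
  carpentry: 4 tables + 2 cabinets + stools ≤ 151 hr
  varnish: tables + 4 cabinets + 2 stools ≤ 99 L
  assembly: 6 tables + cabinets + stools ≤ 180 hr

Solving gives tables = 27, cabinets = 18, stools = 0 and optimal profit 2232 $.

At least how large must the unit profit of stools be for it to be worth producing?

Binding: varnish and assembly. Non-binding: carpentry (7 unused).
Slack constraints have shadow price 0 (complementary slackness).
The binding rows give the dual system: 1·y_varnish + 6·y_assembly = 56 and 4·y_varnish + 1·y_assembly = 40.
Solving: y_varnish = 8, y_assembly = 8.
stools enters the basis when its profit ≥ yᵀa₃ = 8·2 + 8·1 = 24.

24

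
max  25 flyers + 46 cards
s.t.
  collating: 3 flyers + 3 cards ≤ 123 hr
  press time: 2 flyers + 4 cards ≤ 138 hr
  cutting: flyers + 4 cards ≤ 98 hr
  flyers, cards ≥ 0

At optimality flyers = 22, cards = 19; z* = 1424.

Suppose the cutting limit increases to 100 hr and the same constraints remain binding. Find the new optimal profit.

1438

At the optimum: collating uses 123 of 123 (binding); press time uses 120 of 138 (slack = 18); cutting uses 98 of 98 (binding).
Slack constraints have shadow price 0 (complementary slackness).
The binding rows give the dual system: 3·y_collating + 1·y_cutting = 25 and 3·y_collating + 4·y_cutting = 46.
→ y_collating = 6 and y_cutting = 7.
Δz = y_cutting·Δb = 7 × (2) = 14, so new z* = 1424 + 14 = 1438.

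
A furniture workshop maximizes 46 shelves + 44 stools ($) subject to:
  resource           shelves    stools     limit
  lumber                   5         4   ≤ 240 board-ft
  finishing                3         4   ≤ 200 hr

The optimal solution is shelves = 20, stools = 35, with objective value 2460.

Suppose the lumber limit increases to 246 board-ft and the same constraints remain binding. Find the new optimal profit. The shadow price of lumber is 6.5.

Δb = 6, so new z* = 2460 + (6.5)·(6) = 2460 + 39 = 2499.

2499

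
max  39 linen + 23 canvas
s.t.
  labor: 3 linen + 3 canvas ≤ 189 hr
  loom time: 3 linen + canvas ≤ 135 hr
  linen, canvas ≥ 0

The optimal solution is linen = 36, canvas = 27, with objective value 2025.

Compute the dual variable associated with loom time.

8

Both labor and loom time are binding at x*.
Dual feasibility on the basic columns requires 3·y_labor + 3·y_loom time = 39, 3·y_labor + 1·y_loom time = 23.
This yields shadow prices y_labor = 5, y_loom time = 8.
Shadow price of loom time = 8.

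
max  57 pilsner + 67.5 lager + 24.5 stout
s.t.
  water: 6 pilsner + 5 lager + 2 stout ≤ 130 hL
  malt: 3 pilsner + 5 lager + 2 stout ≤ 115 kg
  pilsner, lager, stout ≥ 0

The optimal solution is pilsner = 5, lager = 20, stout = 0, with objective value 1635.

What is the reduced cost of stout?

At the optimum: water uses 130 of 130 (binding); malt uses 115 of 115 (binding).
Dual feasibility on the basic columns requires 6·y_water + 3·y_malt = 57, 5·y_water + 5·y_malt = 67.5.
Solving: y_water = 5.5, y_malt = 8.
Reduced cost of stout: c₃ − yᵀa₃ = 24.5 − (5.5·2 + 8·2) = 24.5 − 27 = -2.5.

-2.5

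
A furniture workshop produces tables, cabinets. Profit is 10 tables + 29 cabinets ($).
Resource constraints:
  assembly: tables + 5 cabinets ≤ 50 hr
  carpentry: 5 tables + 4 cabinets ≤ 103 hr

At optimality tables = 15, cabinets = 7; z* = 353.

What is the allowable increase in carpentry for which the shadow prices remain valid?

147

Binding constraints: assembly, carpentry. The basis is B = [[1,5],[5,4]] with det -21.
Per unit increase in carpentry, x* moves by d = (0.2381, -0.0476).
The basis stays optimal until cabinets reaches 0; allowable increase = 147 hr.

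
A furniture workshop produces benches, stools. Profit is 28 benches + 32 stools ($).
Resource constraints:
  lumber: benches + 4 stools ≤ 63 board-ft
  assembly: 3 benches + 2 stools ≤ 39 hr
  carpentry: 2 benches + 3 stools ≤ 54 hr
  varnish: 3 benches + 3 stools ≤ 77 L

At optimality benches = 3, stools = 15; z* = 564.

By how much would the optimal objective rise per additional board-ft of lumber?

4

Binding: lumber and assembly. Non-binding: carpentry (3 unused), varnish (23 unused).
Slack constraints have shadow price 0 (complementary slackness).
From A_Bᵀ y = c: 1·y_lumber + 3·y_assembly = 28; 4·y_lumber + 2·y_assembly = 32.
→ y_lumber = 4 and y_assembly = 8.
Shadow price of lumber = 4.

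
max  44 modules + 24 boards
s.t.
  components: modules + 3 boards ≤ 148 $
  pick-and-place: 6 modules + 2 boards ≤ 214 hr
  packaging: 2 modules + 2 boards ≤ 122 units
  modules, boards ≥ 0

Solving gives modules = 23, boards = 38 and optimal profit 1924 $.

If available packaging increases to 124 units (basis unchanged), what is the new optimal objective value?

1938

Check each constraint at x*: components 137/148 (slack 11); pick-and-place 214/214 (tight); packaging 122/122 (tight).
Since components is not tight, its dual is 0.
Dual feasibility on the basic columns requires 6·y_pick-and-place + 2·y_packaging = 44, 2·y_pick-and-place + 2·y_packaging = 24.
Solving: y_pick-and-place = 5, y_packaging = 7.
Δz = y_packaging·Δb = 7 × (2) = 14, so new z* = 1924 + 14 = 1938.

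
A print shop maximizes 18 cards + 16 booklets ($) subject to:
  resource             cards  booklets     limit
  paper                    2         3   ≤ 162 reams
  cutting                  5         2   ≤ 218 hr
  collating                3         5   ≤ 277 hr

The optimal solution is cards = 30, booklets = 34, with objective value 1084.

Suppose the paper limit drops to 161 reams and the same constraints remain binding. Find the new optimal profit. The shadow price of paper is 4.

1080

Δb = -1, so new z* = 1084 + (4)·(-1) = 1084 − 4 = 1080.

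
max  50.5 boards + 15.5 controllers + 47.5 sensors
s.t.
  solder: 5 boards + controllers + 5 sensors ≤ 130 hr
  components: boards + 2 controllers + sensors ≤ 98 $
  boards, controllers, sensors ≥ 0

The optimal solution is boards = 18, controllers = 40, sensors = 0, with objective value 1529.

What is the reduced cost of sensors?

-3

At the optimum: solder uses 130 of 130 (binding); components uses 98 of 98 (binding).
From A_Bᵀ y = c: 5·y_solder + 1·y_components = 50.5; 1·y_solder + 2·y_components = 15.5.
→ y_solder = 9.5 and y_components = 3.
Reduced cost of sensors: c₃ − yᵀa₃ = 47.5 − (9.5·5 + 3·1) = 47.5 − 50.5 = -3.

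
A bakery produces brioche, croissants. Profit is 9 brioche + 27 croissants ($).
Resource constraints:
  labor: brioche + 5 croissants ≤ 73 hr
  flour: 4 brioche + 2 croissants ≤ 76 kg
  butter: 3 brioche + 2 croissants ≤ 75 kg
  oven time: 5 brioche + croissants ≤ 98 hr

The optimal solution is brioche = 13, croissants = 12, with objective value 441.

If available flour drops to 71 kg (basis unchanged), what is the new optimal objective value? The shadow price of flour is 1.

436

Δb = -5, so new z* = 441 + (1)·(-5) = 441 − 5 = 436.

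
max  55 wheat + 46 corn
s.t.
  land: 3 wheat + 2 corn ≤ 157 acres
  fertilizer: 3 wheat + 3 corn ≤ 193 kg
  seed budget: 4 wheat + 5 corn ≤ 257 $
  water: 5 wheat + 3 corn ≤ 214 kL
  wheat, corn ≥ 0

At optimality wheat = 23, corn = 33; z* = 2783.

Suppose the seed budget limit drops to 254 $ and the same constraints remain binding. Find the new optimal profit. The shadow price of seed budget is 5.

2768

Δb = -3, so new z* = 2783 + (5)·(-3) = 2783 − 15 = 2768.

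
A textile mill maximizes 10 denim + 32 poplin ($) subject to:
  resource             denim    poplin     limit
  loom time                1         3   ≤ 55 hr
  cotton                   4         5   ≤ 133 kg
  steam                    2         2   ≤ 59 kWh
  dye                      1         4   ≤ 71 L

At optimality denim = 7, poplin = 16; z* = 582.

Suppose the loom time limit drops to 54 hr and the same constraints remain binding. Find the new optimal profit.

Check each constraint at x*: loom time 55/55 (tight); cotton 108/133 (slack 25); steam 46/59 (slack 13); dye 71/71 (tight).
Since cotton, steam are not tight, their duals are 0.
The binding rows give the dual system: 1·y_loom time + 1·y_dye = 10 and 3·y_loom time + 4·y_dye = 32.
→ y_loom time = 8 and y_dye = 2.
Δz = y_loom time·Δb = 8 × (-1) = -8, so new z* = 582 − 8 = 574.

574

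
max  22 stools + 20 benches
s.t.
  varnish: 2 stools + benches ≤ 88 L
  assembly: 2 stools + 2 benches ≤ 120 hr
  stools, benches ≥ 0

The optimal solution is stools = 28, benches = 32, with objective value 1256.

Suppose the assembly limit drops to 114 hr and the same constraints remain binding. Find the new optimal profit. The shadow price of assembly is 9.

Δb = -6, so new z* = 1256 + (9)·(-6) = 1256 − 54 = 1202.

1202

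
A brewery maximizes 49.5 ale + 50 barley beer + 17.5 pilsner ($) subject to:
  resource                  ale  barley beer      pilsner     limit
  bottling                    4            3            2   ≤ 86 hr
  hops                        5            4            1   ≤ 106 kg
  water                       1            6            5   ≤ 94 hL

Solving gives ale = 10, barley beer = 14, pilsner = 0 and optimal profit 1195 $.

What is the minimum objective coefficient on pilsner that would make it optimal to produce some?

19.5

At the optimum: bottling uses 82 of 86 (slack = 4); hops uses 106 of 106 (binding); water uses 94 of 94 (binding).
Slack constraints have shadow price 0 (complementary slackness).
From A_Bᵀ y = c: 5·y_hops + 1·y_water = 49.5; 4·y_hops + 6·y_water = 50.
Solving: y_hops = 9.5, y_water = 2.
pilsner enters the basis when its profit ≥ yᵀa₃ = 9.5·1 + 2·5 = 19.5.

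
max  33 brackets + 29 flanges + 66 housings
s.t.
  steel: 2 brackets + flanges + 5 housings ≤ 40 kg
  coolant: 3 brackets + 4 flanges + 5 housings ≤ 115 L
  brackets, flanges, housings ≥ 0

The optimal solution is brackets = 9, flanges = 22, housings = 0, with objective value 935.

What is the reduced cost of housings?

-4

Check each constraint at x*: steel 40/40 (tight); coolant 115/115 (tight).
From A_Bᵀ y = c: 2·y_steel + 3·y_coolant = 33; 1·y_steel + 4·y_coolant = 29.
Solving: y_steel = 9, y_coolant = 5.
Reduced cost of housings: c₃ − yᵀa₃ = 66 − (9·5 + 5·5) = 66 − 70 = -4.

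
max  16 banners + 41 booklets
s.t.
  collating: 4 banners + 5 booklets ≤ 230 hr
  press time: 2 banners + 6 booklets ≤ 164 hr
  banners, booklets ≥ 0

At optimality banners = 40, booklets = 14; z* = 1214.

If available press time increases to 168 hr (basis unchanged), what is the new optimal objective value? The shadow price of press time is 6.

1238

Δb = 4, so new z* = 1214 + (6)·(4) = 1214 + 24 = 1238.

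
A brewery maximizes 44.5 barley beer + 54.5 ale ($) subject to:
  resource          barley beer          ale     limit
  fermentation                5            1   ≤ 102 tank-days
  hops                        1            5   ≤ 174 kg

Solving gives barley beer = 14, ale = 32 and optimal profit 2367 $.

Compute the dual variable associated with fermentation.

7

Both fermentation and hops are binding at x*.
Dual feasibility on the basic columns requires 5·y_fermentation + 1·y_hops = 44.5, 1·y_fermentation + 5·y_hops = 54.5.
This yields shadow prices y_fermentation = 7, y_hops = 9.5.
Shadow price of fermentation = 7.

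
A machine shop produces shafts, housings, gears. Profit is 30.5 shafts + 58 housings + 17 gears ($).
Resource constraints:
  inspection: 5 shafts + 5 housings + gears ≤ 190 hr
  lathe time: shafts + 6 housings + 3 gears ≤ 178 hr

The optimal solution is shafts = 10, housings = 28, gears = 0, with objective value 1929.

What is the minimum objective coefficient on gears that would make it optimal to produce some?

Check each constraint at x*: inspection 190/190 (tight); lathe time 178/178 (tight).
The binding rows give the dual system: 5·y_inspection + 1·y_lathe time = 30.5 and 5·y_inspection + 6·y_lathe time = 58.
Solving: y_inspection = 5, y_lathe time = 5.5.
gears enters the basis when its profit ≥ yᵀa₃ = 5·1 + 5.5·3 = 21.5.

21.5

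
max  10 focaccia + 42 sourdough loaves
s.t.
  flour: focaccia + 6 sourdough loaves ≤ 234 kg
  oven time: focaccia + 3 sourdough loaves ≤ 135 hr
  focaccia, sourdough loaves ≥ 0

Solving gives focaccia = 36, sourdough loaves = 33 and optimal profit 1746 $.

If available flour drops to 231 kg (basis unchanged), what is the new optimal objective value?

Both flour and oven time are binding at x*.
Dual feasibility on the basic columns requires 1·y_flour + 1·y_oven time = 10, 6·y_flour + 3·y_oven time = 42.
→ y_flour = 4 and y_oven time = 6.
Δz = y_flour·Δb = 4 × (-3) = -12, so new z* = 1746 − 12 = 1734.

1734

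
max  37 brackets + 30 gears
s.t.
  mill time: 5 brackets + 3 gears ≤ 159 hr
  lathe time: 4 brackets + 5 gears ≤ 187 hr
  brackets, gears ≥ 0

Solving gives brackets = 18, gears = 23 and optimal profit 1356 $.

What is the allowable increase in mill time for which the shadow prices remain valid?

74.75

Binding constraints: mill time, lathe time. The basis is B = [[5,3],[4,5]] with det 13.
Per unit increase in mill time, x* moves by d = (0.3846, -0.3077).
The basis stays optimal until gears reaches 0; allowable increase = 74.75 hr.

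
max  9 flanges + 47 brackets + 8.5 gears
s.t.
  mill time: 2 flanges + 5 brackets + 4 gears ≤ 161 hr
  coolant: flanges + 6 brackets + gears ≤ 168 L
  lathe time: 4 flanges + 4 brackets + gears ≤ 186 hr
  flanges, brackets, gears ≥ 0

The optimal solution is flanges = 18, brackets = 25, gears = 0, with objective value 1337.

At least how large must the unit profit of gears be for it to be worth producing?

Binding: mill time and coolant. Non-binding: lathe time (14 unused).
Slack constraints have shadow price 0 (complementary slackness).
Dual feasibility on the basic columns requires 2·y_mill time + 1·y_coolant = 9, 5·y_mill time + 6·y_coolant = 47.
→ y_mill time = 1 and y_coolant = 7.
gears enters the basis when its profit ≥ yᵀa₃ = 1·4 + 7·1 = 11.

11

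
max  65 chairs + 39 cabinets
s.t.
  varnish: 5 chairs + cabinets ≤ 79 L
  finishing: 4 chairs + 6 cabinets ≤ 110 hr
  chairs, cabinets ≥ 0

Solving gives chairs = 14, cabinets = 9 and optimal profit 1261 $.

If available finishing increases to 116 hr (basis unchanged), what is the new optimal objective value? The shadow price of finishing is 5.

1291

Δb = 6, so new z* = 1261 + (5)·(6) = 1261 + 30 = 1291.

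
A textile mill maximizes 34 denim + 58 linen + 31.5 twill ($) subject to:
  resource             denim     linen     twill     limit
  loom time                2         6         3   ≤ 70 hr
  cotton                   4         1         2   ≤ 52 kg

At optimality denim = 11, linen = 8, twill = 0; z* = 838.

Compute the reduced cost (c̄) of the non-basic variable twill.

Both loom time and cotton are binding at x*.
From A_Bᵀ y = c: 2·y_loom time + 4·y_cotton = 34; 6·y_loom time + 1·y_cotton = 58.
This yields shadow prices y_loom time = 9, y_cotton = 4.
Reduced cost of twill: c₃ − yᵀa₃ = 31.5 − (9·3 + 4·2) = 31.5 − 35 = -3.5.

-3.5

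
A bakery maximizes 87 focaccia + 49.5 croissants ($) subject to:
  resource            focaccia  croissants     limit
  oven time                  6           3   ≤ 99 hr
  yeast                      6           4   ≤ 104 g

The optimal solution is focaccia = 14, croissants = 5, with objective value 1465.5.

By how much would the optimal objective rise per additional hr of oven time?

Both oven time and yeast are binding at x*.
Dual feasibility on the basic columns requires 6·y_oven time + 6·y_yeast = 87, 3·y_oven time + 4·y_yeast = 49.5.
Solving: y_oven time = 8.5, y_yeast = 6.
Shadow price of oven time = 8.5.

8.5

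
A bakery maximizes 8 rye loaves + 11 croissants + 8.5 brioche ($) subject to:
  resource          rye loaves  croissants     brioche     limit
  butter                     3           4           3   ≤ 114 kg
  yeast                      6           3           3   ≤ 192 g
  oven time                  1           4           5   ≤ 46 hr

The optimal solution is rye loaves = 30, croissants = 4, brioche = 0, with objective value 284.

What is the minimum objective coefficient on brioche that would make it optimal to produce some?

At the optimum: butter uses 106 of 114 (slack = 8); yeast uses 192 of 192 (binding); oven time uses 46 of 46 (binding).
Since butter is not tight, its dual is 0.
The binding rows give the dual system: 6·y_yeast + 1·y_oven time = 8 and 3·y_yeast + 4·y_oven time = 11.
→ y_yeast = 1 and y_oven time = 2.
brioche enters the basis when its profit ≥ yᵀa₃ = 1·3 + 2·5 = 13.

13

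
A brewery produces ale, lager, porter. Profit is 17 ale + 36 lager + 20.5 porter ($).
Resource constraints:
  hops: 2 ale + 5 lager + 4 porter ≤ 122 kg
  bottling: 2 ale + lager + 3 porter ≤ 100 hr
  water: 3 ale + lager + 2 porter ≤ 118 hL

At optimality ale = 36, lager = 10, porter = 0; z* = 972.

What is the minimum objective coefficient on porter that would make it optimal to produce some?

Check each constraint at x*: hops 122/122 (tight); bottling 82/100 (slack 18); water 118/118 (tight).
Slack constraints have shadow price 0 (complementary slackness).
The binding rows give the dual system: 2·y_hops + 3·y_water = 17 and 5·y_hops + 1·y_water = 36.
→ y_hops = 7 and y_water = 1.
porter enters the basis when its profit ≥ yᵀa₃ = 7·4 + 1·2 = 30.

30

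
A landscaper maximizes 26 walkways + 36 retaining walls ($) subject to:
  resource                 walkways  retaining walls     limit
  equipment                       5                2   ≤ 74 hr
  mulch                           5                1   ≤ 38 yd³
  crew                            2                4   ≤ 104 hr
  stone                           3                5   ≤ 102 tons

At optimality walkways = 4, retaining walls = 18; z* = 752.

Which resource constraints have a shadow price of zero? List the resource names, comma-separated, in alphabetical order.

crew, equipment

equipment: 56/74 (slack 18)
mulch: 38/38 (binding)
crew: 80/104 (slack 24)
stone: 102/102 (binding)
By complementary slackness, a constraint with positive slack has shadow price 0 → crew, equipment.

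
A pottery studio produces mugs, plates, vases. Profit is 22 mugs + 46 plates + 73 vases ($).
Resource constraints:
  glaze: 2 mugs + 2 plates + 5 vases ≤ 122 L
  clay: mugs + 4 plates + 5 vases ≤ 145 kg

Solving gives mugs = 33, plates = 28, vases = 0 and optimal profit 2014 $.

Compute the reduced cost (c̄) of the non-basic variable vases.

Check each constraint at x*: glaze 122/122 (tight); clay 145/145 (tight).
The binding rows give the dual system: 2·y_glaze + 1·y_clay = 22 and 2·y_glaze + 4·y_clay = 46.
This yields shadow prices y_glaze = 7, y_clay = 8.
Reduced cost of vases: c₃ − yᵀa₃ = 73 − (7·5 + 8·5) = 73 − 75 = -2.

-2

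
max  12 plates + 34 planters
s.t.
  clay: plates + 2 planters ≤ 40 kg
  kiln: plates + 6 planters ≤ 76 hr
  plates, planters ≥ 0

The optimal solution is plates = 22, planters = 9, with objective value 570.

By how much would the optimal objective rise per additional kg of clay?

Check each constraint at x*: clay 40/40 (tight); kiln 76/76 (tight).
The binding rows give the dual system: 1·y_clay + 1·y_kiln = 12 and 2·y_clay + 6·y_kiln = 34.
→ y_clay = 9.5 and y_kiln = 2.5.
Shadow price of clay = 9.5.

9.5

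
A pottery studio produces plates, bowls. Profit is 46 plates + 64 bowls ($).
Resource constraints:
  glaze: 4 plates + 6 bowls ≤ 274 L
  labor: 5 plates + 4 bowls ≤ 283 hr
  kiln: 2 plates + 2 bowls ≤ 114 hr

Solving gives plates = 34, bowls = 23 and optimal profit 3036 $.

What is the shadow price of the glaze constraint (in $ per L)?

Binding: glaze and kiln. Non-binding: labor (21 unused).
Since labor is not tight, its dual is 0.
The binding rows give the dual system: 4·y_glaze + 2·y_kiln = 46 and 6·y_glaze + 2·y_kiln = 64.
Solving: y_glaze = 9, y_kiln = 5.
Shadow price of glaze = 9.

9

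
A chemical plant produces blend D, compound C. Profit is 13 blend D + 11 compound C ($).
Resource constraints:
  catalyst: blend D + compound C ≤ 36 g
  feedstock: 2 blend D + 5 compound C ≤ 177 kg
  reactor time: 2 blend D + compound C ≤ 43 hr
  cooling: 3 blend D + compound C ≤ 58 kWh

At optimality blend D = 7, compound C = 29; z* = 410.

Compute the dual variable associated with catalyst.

9

Binding: catalyst and reactor time. Non-binding: feedstock (18 unused), cooling (8 unused).
Slack constraints have shadow price 0 (complementary slackness).
The binding rows give the dual system: 1·y_catalyst + 2·y_reactor time = 13 and 1·y_catalyst + 1·y_reactor time = 11.
Solving: y_catalyst = 9, y_reactor time = 2.
Shadow price of catalyst = 9.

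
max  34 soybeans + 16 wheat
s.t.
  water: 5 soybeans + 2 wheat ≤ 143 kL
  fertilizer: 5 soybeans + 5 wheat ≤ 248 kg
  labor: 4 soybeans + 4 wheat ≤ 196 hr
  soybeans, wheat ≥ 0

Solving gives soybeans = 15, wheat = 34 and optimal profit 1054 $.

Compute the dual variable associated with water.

6

At the optimum: water uses 143 of 143 (binding); fertilizer uses 245 of 248 (slack = 3); labor uses 196 of 196 (binding).
By complementary slackness, y = 0 for the non-binding constraint.
Dual feasibility on the basic columns requires 5·y_water + 4·y_labor = 34, 2·y_water + 4·y_labor = 16.
Solving: y_water = 6, y_labor = 1.
Shadow price of water = 6.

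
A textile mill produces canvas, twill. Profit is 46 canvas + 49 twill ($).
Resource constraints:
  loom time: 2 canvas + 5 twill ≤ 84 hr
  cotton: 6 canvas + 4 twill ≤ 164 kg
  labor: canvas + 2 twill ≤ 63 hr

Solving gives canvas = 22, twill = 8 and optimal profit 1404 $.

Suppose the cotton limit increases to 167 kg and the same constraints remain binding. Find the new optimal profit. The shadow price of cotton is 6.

1422

Δb = 3, so new z* = 1404 + (6)·(3) = 1404 + 18 = 1422.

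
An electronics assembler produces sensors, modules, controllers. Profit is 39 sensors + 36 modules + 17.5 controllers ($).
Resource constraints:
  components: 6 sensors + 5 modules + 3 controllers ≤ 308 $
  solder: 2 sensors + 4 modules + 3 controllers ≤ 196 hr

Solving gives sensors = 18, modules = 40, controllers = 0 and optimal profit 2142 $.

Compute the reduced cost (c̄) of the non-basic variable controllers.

-5

At the optimum: components uses 308 of 308 (binding); solder uses 196 of 196 (binding).
From A_Bᵀ y = c: 6·y_components + 2·y_solder = 39; 5·y_components + 4·y_solder = 36.
Solving: y_components = 6, y_solder = 1.5.
Reduced cost of controllers: c₃ − yᵀa₃ = 17.5 − (6·3 + 1.5·3) = 17.5 − 22.5 = -5.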